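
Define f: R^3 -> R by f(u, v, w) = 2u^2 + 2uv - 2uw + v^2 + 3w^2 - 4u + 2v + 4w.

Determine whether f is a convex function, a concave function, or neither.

convex

f is quadratic, so its Hessian is the constant matrix H = [[4, 2, -2], [2, 2, 0], [-2, 0, 6]].
Leading principal minors: 4, 4, 16.
All positive ⇒ H ≻ 0 ⇒ convex.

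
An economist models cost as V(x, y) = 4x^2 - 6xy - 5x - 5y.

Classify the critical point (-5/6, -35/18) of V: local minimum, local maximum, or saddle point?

saddle point

The Hessian of V is constant: H = [[8, -6], [-6, 0]].
det(H) = 8·0 − (-6)² = -36.
Since det(H) < 0, H is indefinite and the critical point is a saddle point.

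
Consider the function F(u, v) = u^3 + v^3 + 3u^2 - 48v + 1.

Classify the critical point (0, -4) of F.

The mixed partial ∂²F/∂u∂v is 0, so the Hessian at any point is diag(F_uu, F_vv) = diag(6(u + 1), 6v).
At (0, -4): H = diag(6, -24).
The eigenvalues have opposite signs, so H is indefinite: a saddle point.

saddle point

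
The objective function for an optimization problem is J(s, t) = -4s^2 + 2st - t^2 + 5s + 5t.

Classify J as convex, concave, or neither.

concave

J is quadratic, so its Hessian is the constant matrix H = [[-8, 2], [2, -2]].
det(H) = 12, tr(H) = -10.
det(H) > 0 and tr(H) < 0, so H is negative definite everywhere: concave.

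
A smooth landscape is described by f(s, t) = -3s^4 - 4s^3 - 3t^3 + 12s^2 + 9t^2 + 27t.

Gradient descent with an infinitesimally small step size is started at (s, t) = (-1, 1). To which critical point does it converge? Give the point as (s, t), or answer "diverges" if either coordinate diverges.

f is separable, so gradient descent decouples: s follows -∂f/∂s, t follows -∂f/∂t.
∂f/∂s = -12s(s - 1)(s + 2); at s=-1 this is -24, so s increases.
∂f/∂t = -9(t - 3)(t + 1); at t=1 this is 36, so t decreases.
s converges to its nearest critical value 0 (a local min of the s-part); t converges to -1. The iterate converges to (0, -1).

(0, -1)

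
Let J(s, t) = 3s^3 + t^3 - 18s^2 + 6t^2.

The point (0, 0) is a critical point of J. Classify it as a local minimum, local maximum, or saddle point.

saddle point

The mixed partial ∂²J/∂s∂t is 0, so the Hessian at any point is diag(J_ss, J_tt) = diag(18(s - 2), 6(t + 2)).
At (0, 0): H = diag(-36, 12).
The eigenvalues have opposite signs, so H is indefinite: a saddle point.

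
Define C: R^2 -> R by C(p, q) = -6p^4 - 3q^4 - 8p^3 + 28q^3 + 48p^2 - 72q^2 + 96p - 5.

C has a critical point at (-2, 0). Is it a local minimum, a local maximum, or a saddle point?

local maximum

The mixed partial ∂²C/∂p∂q is 0, so the Hessian at any point is diag(C_pp, C_qq) = diag(24(-3p^2 - 2p + 4), 12(-3q^2 + 14q - 12)).
At (-2, 0): H = diag(-96, -144).
Both eigenvalues are negative, so H is negative definite: a local maximum.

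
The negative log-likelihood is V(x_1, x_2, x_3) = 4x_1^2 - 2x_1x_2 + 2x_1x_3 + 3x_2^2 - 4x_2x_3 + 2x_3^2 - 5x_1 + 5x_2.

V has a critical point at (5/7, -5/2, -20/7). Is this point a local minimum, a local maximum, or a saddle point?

local minimum

The Hessian is constant: H = [[8, -2, 2], [-2, 6, -4], [2, -4, 4]].
Leading principal minors: Δ₁ = 8, Δ₂ = 44, Δ₃ = 56.
All leading minors are positive, so H is positive definite: a local minimum.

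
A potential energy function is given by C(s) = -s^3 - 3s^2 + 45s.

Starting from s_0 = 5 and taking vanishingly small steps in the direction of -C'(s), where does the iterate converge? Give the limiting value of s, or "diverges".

diverges

C'(s) = -3(s - 3)(s + 5), so C'(5) = -60.
Gradient descent moves in the -C' direction, i.e. s is increasing.
There is no critical point above s=5, and C' keeps the same sign, so the iterate runs off to +∞.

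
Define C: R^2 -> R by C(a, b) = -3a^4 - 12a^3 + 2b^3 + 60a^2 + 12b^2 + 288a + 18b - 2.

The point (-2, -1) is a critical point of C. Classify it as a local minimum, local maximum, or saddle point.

The mixed partial ∂²C/∂a∂b is 0, so the Hessian at any point is diag(C_aa, C_bb) = diag(12(-3a^2 - 6a + 10), 12(b + 2)).
At (-2, -1): H = diag(120, 12).
Both eigenvalues are positive, so H is positive definite: a local minimum.

local minimum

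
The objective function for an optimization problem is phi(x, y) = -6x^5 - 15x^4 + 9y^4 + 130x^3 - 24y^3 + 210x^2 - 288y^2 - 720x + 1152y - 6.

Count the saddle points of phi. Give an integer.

6

phi separates as a function of x plus a function of y, so ∇phi=0 decouples.
∂phi/∂x = -30(x - 3)(x - 1)(x + 2)(x + 4) = 0 at x ∈ {-4, -2, 1, 3}; ∂phi/∂y = 36(y - 4)(y - 2)(y + 4) = 0 at y ∈ {-4, 2, 4}.
The Hessian is diagonal: diag(phi_xx, phi_yy). Second derivatives: phi_xx(-4)=2100, phi_xx(-2)=-900, phi_xx(1)=900, phi_xx(3)=-2100; phi_yy(-4)=1728, phi_yy(2)=-432, phi_yy(4)=576.
Saddle points occur where the two diagonal entries have opposite signs: (-4, 2), (-2, -4), (-2, 4), (1, 2), (3, -4), (3, 4). Count: 6.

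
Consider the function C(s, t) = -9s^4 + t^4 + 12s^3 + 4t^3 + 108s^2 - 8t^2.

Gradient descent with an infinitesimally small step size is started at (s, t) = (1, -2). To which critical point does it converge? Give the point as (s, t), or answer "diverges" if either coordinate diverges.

C is separable, so gradient descent decouples: s follows -∂C/∂s, t follows -∂C/∂t.
∂C/∂s = -36s(s - 3)(s + 2); at s=1 this is 216, so s decreases.
∂C/∂t = 4t(t - 1)(t + 4); at t=-2 this is 48, so t decreases.
s converges to its nearest critical value 0 (a local min of the s-part); t converges to -4. The iterate converges to (0, -4).

(0, -4)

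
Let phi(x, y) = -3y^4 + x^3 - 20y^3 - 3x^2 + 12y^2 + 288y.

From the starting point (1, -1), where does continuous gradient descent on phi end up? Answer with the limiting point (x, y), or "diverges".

phi is separable, so gradient descent decouples: x follows -∂phi/∂x, y follows -∂phi/∂y.
∂phi/∂x = 3x(x - 2); at x=1 this is -3, so x increases.
∂phi/∂y = -12(y - 2)(y + 3)(y + 4); at y=-1 this is 216, so y decreases.
x converges to its nearest critical value 2 (a local min of the x-part); y converges to -3. The iterate converges to (2, -3).

(2, -3)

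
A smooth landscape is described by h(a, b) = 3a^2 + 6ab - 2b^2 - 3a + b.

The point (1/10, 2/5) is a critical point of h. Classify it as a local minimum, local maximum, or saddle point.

saddle point

The Hessian of h is constant: H = [[6, 6], [6, -4]].
det(H) = 6·(-4) − 6² = -60.
Since det(H) < 0, H is indefinite and the critical point is a saddle point.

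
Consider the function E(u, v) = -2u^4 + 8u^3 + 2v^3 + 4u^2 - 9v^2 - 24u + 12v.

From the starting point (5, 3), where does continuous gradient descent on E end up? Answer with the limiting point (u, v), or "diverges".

E is separable, so gradient descent decouples: u follows -∂E/∂u, v follows -∂E/∂v.
∂E/∂u = -8(u - 3)(u - 1)(u + 1); at u=5 this is -384, so u increases.
∂E/∂v = 6(v - 2)(v - 1); at v=3 this is 12, so v decreases.
The u-coordinate has no critical point in that direction and runs off to infinity.

diverges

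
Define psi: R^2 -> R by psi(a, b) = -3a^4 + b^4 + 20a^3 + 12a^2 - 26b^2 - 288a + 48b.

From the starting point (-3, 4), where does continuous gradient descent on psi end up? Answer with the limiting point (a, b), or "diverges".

psi is separable, so gradient descent decouples: a follows -∂psi/∂a, b follows -∂psi/∂b.
∂psi/∂a = -12(a - 4)(a - 3)(a + 2); at a=-3 this is 504, so a decreases.
∂psi/∂b = 4(b - 3)(b - 1)(b + 4); at b=4 this is 96, so b decreases.
The a-coordinate has no critical point in that direction and runs off to infinity.

diverges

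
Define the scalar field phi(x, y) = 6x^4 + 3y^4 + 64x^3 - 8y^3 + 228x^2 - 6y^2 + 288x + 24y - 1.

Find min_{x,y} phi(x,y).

-138

phi(x,y) separates as P(x) + Q(y) − 1, so its minimum is min P + min Q − 1.
P'(x) = 24(x + 1)(x + 3)(x + 4) vanishes at x ∈ {-4, -3, -1}; Q'(y) = 12(y - 2)(y - 1)(y + 1) vanishes at y ∈ {-1, 1, 2}.
Local minima of P (where P''>0): P(-4)=-64, P(-1)=-118. Local minima of Q: Q(-1)=-19, Q(2)=8.
So the global minimum of phi is P(-1) + Q(-1) − 1 = -118 − 19 − 1 = -138, attained at (-1, -1).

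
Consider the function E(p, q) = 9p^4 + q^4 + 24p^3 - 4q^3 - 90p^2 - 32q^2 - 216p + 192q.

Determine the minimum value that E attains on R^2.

E(p,q) separates as A(p) + B(q), so its minimum is min A + min B.
A'(p) = 36(p - 2)(p + 1)(p + 3) vanishes at p ∈ {-3, -1, 2}; B'(q) = 4(q - 4)(q - 3)(q + 4) vanishes at q ∈ {-4, 3, 4}.
Local minima of A (where A''>0): A(-3)=-81, A(2)=-456. Local minima of B: B(-4)=-768, B(4)=256.
So the global minimum of E is A(2) + B(-4) = -456 − 768 = -1224, attained at (2, -4).

-1224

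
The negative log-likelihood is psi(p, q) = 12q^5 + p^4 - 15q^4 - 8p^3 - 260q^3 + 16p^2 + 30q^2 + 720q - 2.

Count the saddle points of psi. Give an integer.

psi separates as a function of p plus a function of q, so ∇psi=0 decouples.
∂psi/∂p = 4p(p - 4)(p - 2) = 0 at p ∈ {0, 2, 4}; ∂psi/∂q = 60(q - 4)(q - 1)(q + 1)(q + 3) = 0 at q ∈ {-3, -1, 1, 4}.
The Hessian is diagonal: diag(psi_pp, psi_qq). Second derivatives: psi_pp(0)=32, psi_pp(2)=-16, psi_pp(4)=32; psi_qq(-3)=-3360, psi_qq(-1)=1200, psi_qq(1)=-1440, psi_qq(4)=6300.
Saddle points occur where the two diagonal entries have opposite signs: (0, -3), (0, 1), (2, -1), (2, 4), (4, -3), (4, 1). Count: 6.

6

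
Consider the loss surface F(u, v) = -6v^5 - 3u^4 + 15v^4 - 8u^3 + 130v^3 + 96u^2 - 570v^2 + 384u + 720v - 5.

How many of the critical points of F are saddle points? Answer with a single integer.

6

F separates as a function of u plus a function of v, so ∇F=0 decouples.
∂F/∂u = -12(u - 4)(u + 2)(u + 4) = 0 at u ∈ {-4, -2, 4}; ∂F/∂v = -30(v - 3)(v - 2)(v - 1)(v + 4) = 0 at v ∈ {-4, 1, 2, 3}.
The Hessian is diagonal: diag(F_uu, F_vv). Second derivatives: F_uu(-4)=-192, F_uu(-2)=144, F_uu(4)=-576; F_vv(-4)=6300, F_vv(1)=-300, F_vv(2)=180, F_vv(3)=-420.
Saddle points occur where the two diagonal entries have opposite signs: (-4, -4), (-4, 2), (-2, 1), (-2, 3), (4, -4), (4, 2). Count: 6.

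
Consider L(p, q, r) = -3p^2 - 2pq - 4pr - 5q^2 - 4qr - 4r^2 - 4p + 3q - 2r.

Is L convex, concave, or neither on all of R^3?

concave

L is quadratic, so its Hessian is the constant matrix H = [[-6, -2, -4], [-2, -10, -4], [-4, -4, -8]].
Leading principal minors: -6, 56, -256.
Signs alternate −, +, − ⇒ H ≺ 0 ⇒ concave.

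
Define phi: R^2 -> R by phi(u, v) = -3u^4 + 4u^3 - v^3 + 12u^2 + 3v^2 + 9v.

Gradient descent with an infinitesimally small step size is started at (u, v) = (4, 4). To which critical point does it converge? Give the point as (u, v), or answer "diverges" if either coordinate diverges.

diverges

phi is separable, so gradient descent decouples: u follows -∂phi/∂u, v follows -∂phi/∂v.
∂phi/∂u = -12u(u - 2)(u + 1); at u=4 this is -480, so u increases.
∂phi/∂v = -3(v - 3)(v + 1); at v=4 this is -15, so v increases.
The u-coordinate has no critical point in that direction and runs off to infinity.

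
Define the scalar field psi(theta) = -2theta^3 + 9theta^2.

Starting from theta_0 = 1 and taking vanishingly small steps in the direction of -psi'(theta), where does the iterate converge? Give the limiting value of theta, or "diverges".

0

psi'(theta) = -6theta(theta - 3), so psi'(1) = 12.
Gradient descent moves in the -psi' direction, i.e. theta is decreasing.
The nearest critical point in that direction is theta = 0, where psi'' = 18 > 0 (a local minimum). The iterate converges there.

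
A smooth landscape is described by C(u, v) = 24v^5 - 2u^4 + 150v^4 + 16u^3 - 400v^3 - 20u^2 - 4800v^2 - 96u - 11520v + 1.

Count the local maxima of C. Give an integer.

C separates as a function of u plus a function of v, so ∇C=0 decouples.
∂C/∂u = -8(u - 4)(u - 3)(u + 1) = 0 at u ∈ {-1, 3, 4}; ∂C/∂v = 120(v - 4)(v + 2)(v + 3)(v + 4) = 0 at v ∈ {-4, -3, -2, 4}.
The Hessian is diagonal: diag(C_uu, C_vv). Second derivatives: C_uu(-1)=-160, C_uu(3)=32, C_uu(4)=-40; C_vv(-4)=-1920, C_vv(-3)=840, C_vv(-2)=-1440, C_vv(4)=40320.
Local maxima occur where both diagonal entries negative: (-1, -4), (-1, -2), (4, -4), (4, -2). Count: 4.

4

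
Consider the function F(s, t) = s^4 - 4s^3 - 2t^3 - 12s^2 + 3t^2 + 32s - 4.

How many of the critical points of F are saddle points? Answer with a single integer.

F separates as a function of s plus a function of t, so ∇F=0 decouples.
∂F/∂s = 4(s - 4)(s - 1)(s + 2) = 0 at s ∈ {-2, 1, 4}; ∂F/∂t = -6t(t - 1) = 0 at t ∈ {0, 1}.
The Hessian is diagonal: diag(F_ss, F_tt). Second derivatives: F_ss(-2)=72, F_ss(1)=-36, F_ss(4)=72; F_tt(0)=6, F_tt(1)=-6.
Saddle points occur where the two diagonal entries have opposite signs: (-2, 1), (1, 0), (4, 1). Count: 3.

3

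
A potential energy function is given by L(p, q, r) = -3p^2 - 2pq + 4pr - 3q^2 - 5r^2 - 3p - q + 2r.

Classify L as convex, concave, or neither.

L is quadratic, so its Hessian is the constant matrix H = [[-6, -2, 4], [-2, -6, 0], [4, 0, -10]].
Leading principal minors: -6, 32, -224.
Signs alternate −, +, − ⇒ H ≺ 0 ⇒ concave.

concave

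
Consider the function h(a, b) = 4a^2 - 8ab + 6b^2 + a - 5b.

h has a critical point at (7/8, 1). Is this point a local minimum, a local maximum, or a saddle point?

The Hessian of h is constant: H = [[8, -8], [-8, 12]].
det(H) = 8·12 − (-8)² = 32.
det(H) > 0 and tr(H) = 20 > 0, so H is positive definite and the point is a local minimum.

local minimum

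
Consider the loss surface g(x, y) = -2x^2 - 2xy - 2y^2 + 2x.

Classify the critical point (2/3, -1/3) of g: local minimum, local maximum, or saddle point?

The Hessian of g is constant: H = [[-4, -2], [-2, -4]].
det(H) = (-4)·(-4) − (-2)² = 12.
det(H) > 0 and tr(H) = -8 < 0, so H is negative definite and the point is a local maximum.

local maximum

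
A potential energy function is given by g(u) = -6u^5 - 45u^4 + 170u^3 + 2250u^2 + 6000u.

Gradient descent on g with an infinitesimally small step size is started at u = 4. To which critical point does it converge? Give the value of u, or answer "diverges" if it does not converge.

-2

g'(u) = -30(u - 5)(u + 2)(u + 4)(u + 5), so g'(4) = 12960.
Gradient descent moves in the -g' direction, i.e. u is decreasing.
The nearest critical point in that direction is u = -2, where g'' = 1260 > 0 (a local minimum). The iterate converges there.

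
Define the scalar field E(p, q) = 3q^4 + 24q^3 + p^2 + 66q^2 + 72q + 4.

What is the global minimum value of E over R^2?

E(p,q) separates as A(p) + B(q) + 4, so its minimum is min A + min B + 4.
A'(p) = 2p vanishes at p ∈ {0}; B'(q) = 12(q + 1)(q + 2)(q + 3) vanishes at q ∈ {-3, -2, -1}.
Local minima of A (where A''>0): A(0)=0. Local minima of B: B(-3)=-27, B(-1)=-27.
So the global minimum of E is A(0) + B(-3) + 4 = 0 − 27 + 4 = -23, attained at (0, -3).

-23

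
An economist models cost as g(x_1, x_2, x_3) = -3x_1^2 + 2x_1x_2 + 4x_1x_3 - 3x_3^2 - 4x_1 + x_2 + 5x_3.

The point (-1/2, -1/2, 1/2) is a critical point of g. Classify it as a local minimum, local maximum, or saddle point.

The Hessian is constant: H = [[-6, 2, 4], [2, 0, 0], [4, 0, -6]].
Leading principal minors: Δ₁ = -6, Δ₂ = -4, Δ₃ = 24.
The minors fit neither the all-positive nor the alternating-sign pattern, so H is indefinite: a saddle point.

saddle point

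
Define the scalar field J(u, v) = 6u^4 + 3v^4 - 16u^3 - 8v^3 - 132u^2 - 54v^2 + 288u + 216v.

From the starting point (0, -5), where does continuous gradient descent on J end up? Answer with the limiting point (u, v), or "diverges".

(-3, -3)

J is separable, so gradient descent decouples: u follows -∂J/∂u, v follows -∂J/∂v.
∂J/∂u = 24(u - 4)(u - 1)(u + 3); at u=0 this is 288, so u decreases.
∂J/∂v = 12(v - 3)(v - 2)(v + 3); at v=-5 this is -1344, so v increases.
u converges to its nearest critical value -3 (a local min of the u-part); v converges to -3. The iterate converges to (-3, -3).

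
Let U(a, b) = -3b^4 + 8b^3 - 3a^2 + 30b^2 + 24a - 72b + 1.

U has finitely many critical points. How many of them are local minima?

U separates as a function of a plus a function of b, so ∇U=0 decouples.
∂U/∂a = -6(a - 4) = 0 at a ∈ {4}; ∂U/∂b = -12(b - 3)(b - 1)(b + 2) = 0 at b ∈ {-2, 1, 3}.
The Hessian is diagonal: diag(U_aa, U_bb). Second derivatives: U_aa(4)=-6; U_bb(-2)=-180, U_bb(1)=72, U_bb(3)=-120.
Local minima occur where both diagonal entries positive: none. Count: 0.

0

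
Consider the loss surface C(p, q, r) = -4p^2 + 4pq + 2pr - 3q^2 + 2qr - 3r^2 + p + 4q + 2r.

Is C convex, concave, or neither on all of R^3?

concave

C is quadratic, so its Hessian is the constant matrix H = [[-8, 4, 2], [4, -6, 2], [2, 2, -6]].
Leading principal minors: -8, 32, -104.
Signs alternate −, +, − ⇒ H ≺ 0 ⇒ concave.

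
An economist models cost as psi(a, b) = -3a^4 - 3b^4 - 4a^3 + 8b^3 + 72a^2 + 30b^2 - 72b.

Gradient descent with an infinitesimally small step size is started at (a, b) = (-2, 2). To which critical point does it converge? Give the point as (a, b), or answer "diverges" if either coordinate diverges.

(0, 1)

psi is separable, so gradient descent decouples: a follows -∂psi/∂a, b follows -∂psi/∂b.
∂psi/∂a = -12a(a - 3)(a + 4); at a=-2 this is -240, so a increases.
∂psi/∂b = -12(b - 3)(b - 1)(b + 2); at b=2 this is 48, so b decreases.
a converges to its nearest critical value 0 (a local min of the a-part); b converges to 1. The iterate converges to (0, 1).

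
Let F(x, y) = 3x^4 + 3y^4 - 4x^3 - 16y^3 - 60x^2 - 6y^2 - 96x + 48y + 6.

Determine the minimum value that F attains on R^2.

F(x,y) separates as P(x) + Q(y) + 6, so its minimum is min P + min Q + 6.
P'(x) = 12(x - 4)(x + 1)(x + 2) vanishes at x ∈ {-2, -1, 4}; Q'(y) = 12(y - 4)(y - 1)(y + 1) vanishes at y ∈ {-1, 1, 4}.
Local minima of P (where P''>0): P(-2)=32, P(4)=-832. Local minima of Q: Q(-1)=-35, Q(4)=-160.
So the global minimum of F is P(4) + Q(4) + 6 = -832 − 160 + 6 = -986, attained at (4, 4).

-986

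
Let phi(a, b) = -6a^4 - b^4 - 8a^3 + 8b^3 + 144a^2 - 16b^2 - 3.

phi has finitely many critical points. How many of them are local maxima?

4

phi separates as a function of a plus a function of b, so ∇phi=0 decouples.
∂phi/∂a = -24a(a - 3)(a + 4) = 0 at a ∈ {-4, 0, 3}; ∂phi/∂b = -4b(b - 4)(b - 2) = 0 at b ∈ {0, 2, 4}.
The Hessian is diagonal: diag(phi_aa, phi_bb). Second derivatives: phi_aa(-4)=-672, phi_aa(0)=288, phi_aa(3)=-504; phi_bb(0)=-32, phi_bb(2)=16, phi_bb(4)=-32.
Local maxima occur where both diagonal entries negative: (-4, 0), (-4, 4), (3, 0), (3, 4). Count: 4.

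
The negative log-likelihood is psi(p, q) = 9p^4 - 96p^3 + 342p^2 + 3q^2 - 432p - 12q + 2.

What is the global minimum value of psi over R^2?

-187

psi(p,q) separates as A(p) + B(q) + 2, so its minimum is min A + min B + 2.
A'(p) = 36(p - 4)(p - 3)(p - 1) vanishes at p ∈ {1, 3, 4}; B'(q) = 6q - 12 vanishes at q ∈ {2}.
Local minima of A (where A''>0): A(1)=-177, A(4)=-96. Local minima of B: B(2)=-12.
So the global minimum of psi is A(1) + B(2) + 2 = -177 − 12 + 2 = -187, attained at (1, 2).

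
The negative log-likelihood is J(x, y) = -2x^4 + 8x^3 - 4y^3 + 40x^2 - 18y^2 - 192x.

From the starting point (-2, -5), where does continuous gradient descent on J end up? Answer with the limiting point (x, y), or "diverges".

(2, -3)

J is separable, so gradient descent decouples: x follows -∂J/∂x, y follows -∂J/∂y.
∂J/∂x = -8(x - 4)(x - 2)(x + 3); at x=-2 this is -192, so x increases.
∂J/∂y = -12y(y + 3); at y=-5 this is -120, so y increases.
x converges to its nearest critical value 2 (a local min of the x-part); y converges to -3. The iterate converges to (2, -3).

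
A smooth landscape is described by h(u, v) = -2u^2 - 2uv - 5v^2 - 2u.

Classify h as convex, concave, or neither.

h is quadratic, so its Hessian is the constant matrix H = [[-4, -2], [-2, -10]].
det(H) = 36, tr(H) = -14.
det(H) > 0 and tr(H) < 0, so H is negative definite everywhere: concave.

concave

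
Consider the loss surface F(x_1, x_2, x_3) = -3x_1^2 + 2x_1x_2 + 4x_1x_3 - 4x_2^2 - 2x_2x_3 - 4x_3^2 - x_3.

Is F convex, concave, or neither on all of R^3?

concave

F is quadratic, so its Hessian is the constant matrix H = [[-6, 2, 4], [2, -8, -2], [4, -2, -8]].
Leading principal minors: -6, 44, -232.
Signs alternate −, +, − ⇒ H ≺ 0 ⇒ concave.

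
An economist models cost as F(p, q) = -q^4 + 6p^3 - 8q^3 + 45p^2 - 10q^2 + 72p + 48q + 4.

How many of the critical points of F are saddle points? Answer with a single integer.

F separates as a function of p plus a function of q, so ∇F=0 decouples.
∂F/∂p = 18(p + 1)(p + 4) = 0 at p ∈ {-4, -1}; ∂F/∂q = -4(q - 1)(q + 3)(q + 4) = 0 at q ∈ {-4, -3, 1}.
The Hessian is diagonal: diag(F_pp, F_qq). Second derivatives: F_pp(-4)=-54, F_pp(-1)=54; F_qq(-4)=-20, F_qq(-3)=16, F_qq(1)=-80.
Saddle points occur where the two diagonal entries have opposite signs: (-4, -3), (-1, -4), (-1, 1). Count: 3.

3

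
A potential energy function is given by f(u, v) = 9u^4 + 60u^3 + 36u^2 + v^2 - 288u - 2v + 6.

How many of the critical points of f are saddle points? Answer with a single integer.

f separates as a function of u plus a function of v, so ∇f=0 decouples.
∂f/∂u = 36(u - 1)(u + 2)(u + 4) = 0 at u ∈ {-4, -2, 1}; ∂f/∂v = 2(v - 1) = 0 at v ∈ {1}.
The Hessian is diagonal: diag(f_uu, f_vv). Second derivatives: f_uu(-4)=360, f_uu(-2)=-216, f_uu(1)=540; f_vv(1)=2.
Saddle points occur where the two diagonal entries have opposite signs: (-2, 1). Count: 1.

1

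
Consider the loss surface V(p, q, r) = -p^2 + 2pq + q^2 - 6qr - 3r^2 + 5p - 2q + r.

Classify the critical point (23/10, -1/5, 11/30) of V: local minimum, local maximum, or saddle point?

The Hessian is constant: H = [[-2, 2, 0], [2, 2, -6], [0, -6, -6]].
Leading principal minors: Δ₁ = -2, Δ₂ = -8, Δ₃ = 120.
The minors fit neither the all-positive nor the alternating-sign pattern, so H is indefinite: a saddle point.

saddle point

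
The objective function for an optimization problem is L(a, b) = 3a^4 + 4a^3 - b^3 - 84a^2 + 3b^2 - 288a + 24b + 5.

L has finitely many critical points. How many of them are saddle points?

L separates as a function of a plus a function of b, so ∇L=0 decouples.
∂L/∂a = 12(a - 4)(a + 2)(a + 3) = 0 at a ∈ {-3, -2, 4}; ∂L/∂b = -3(b - 4)(b + 2) = 0 at b ∈ {-2, 4}.
The Hessian is diagonal: diag(L_aa, L_bb). Second derivatives: L_aa(-3)=84, L_aa(-2)=-72, L_aa(4)=504; L_bb(-2)=18, L_bb(4)=-18.
Saddle points occur where the two diagonal entries have opposite signs: (-3, 4), (-2, -2), (4, 4). Count: 3.

3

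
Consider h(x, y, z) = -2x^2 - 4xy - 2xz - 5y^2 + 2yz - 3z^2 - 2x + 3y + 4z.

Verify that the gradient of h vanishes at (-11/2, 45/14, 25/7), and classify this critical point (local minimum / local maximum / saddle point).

∇h = (-4x - 4y - 2z - 2, -4x - 10y + 2z + 3, -2x + 2y - 6z + 4); substituting (-11/2, 45/14, 25/7) gives ∇h = (0, 0, 0), so (-11/2, 45/14, 25/7) is indeed a critical point.
The Hessian is constant: H = [[-4, -4, -2], [-4, -10, 2], [-2, 2, -6]].
Leading principal minors: Δ₁ = -4, Δ₂ = 24, Δ₃ = -56.
The minors alternate sign starting negative (−, +, −), so H is negative definite: a local maximum.

local maximum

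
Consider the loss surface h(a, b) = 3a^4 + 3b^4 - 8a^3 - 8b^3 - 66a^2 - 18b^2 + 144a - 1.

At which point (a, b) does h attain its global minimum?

(-3, 3)

h(a,b) separates as P(a) + Q(b) − 1, so its minimum is min P + min Q − 1.
P'(a) = 12(a - 4)(a - 1)(a + 3) vanishes at a ∈ {-3, 1, 4}; Q'(b) = 12b(b - 3)(b + 1) vanishes at b ∈ {-1, 0, 3}.
Local minima of P (where P''>0): P(-3)=-567, P(4)=-224. Local minima of Q: Q(-1)=-7, Q(3)=-135.
So the global minimum of h is P(-3) + Q(3) − 1 = -567 − 135 − 1 = -703, attained at (-3, 3).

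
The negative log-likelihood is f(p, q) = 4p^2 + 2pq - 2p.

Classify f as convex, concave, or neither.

f is quadratic, so its Hessian is the constant matrix H = [[8, 2], [2, 0]].
det(H) = -4, tr(H) = 8.
det(H) < 0, so H is indefinite: neither convex nor concave.

neither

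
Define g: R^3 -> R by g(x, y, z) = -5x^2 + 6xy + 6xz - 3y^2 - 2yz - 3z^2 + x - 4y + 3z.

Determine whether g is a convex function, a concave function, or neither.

concave

g is quadratic, so its Hessian is the constant matrix H = [[-10, 6, 6], [6, -6, -2], [6, -2, -6]].
Leading principal minors: -10, 24, -32.
Signs alternate −, +, − ⇒ H ≺ 0 ⇒ concave.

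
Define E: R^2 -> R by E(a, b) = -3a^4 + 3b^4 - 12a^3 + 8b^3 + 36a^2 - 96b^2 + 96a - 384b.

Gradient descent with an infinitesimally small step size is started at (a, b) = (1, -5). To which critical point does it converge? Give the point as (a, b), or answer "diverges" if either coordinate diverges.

E is separable, so gradient descent decouples: a follows -∂E/∂a, b follows -∂E/∂b.
∂E/∂a = -12(a - 2)(a + 1)(a + 4); at a=1 this is 120, so a decreases.
∂E/∂b = 12(b - 4)(b + 2)(b + 4); at b=-5 this is -324, so b increases.
a converges to its nearest critical value -1 (a local min of the a-part); b converges to -4. The iterate converges to (-1, -4).

(-1, -4)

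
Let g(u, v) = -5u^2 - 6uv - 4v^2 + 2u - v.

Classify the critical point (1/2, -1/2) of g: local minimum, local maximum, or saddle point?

The Hessian of g is constant: H = [[-10, -6], [-6, -8]].
det(H) = (-10)·(-8) − (-6)² = 44.
det(H) > 0 and tr(H) = -18 < 0, so H is negative definite and the point is a local maximum.

local maximum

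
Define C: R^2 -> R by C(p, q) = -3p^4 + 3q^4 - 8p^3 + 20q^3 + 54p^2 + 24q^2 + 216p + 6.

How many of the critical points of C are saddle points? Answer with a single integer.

C separates as a function of p plus a function of q, so ∇C=0 decouples.
∂C/∂p = -12(p - 3)(p + 2)(p + 3) = 0 at p ∈ {-3, -2, 3}; ∂C/∂q = 12q(q + 1)(q + 4) = 0 at q ∈ {-4, -1, 0}.
The Hessian is diagonal: diag(C_pp, C_qq). Second derivatives: C_pp(-3)=-72, C_pp(-2)=60, C_pp(3)=-360; C_qq(-4)=144, C_qq(-1)=-36, C_qq(0)=48.
Saddle points occur where the two diagonal entries have opposite signs: (-3, -4), (-3, 0), (-2, -1), (3, -4), (3, 0). Count: 5.

5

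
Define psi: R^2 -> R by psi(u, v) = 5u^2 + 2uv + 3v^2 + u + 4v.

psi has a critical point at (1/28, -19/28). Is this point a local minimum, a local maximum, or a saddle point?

The Hessian of psi is constant: H = [[10, 2], [2, 6]].
det(H) = 10·6 − 2² = 56.
det(H) > 0 and tr(H) = 16 > 0, so H is positive definite and the point is a local minimum.

local minimum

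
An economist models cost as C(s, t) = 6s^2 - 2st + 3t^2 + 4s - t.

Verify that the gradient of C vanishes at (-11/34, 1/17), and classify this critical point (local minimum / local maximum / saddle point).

∇C = (12s - 2t + 4, -2s + 6t - 1); substituting (-11/34, 1/17) gives ∇C = (0, 0), so (-11/34, 1/17) is indeed a critical point.
The Hessian of C is constant: H = [[12, -2], [-2, 6]].
det(H) = 12·6 − (-2)² = 68.
det(H) > 0 and tr(H) = 18 > 0, so H is positive definite and the point is a local minimum.

local minimum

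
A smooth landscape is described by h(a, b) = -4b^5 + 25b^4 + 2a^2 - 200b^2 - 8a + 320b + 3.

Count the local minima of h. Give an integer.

2

h separates as a function of a plus a function of b, so ∇h=0 decouples.
∂h/∂a = 4(a - 2) = 0 at a ∈ {2}; ∂h/∂b = -20(b - 4)(b - 2)(b - 1)(b + 2) = 0 at b ∈ {-2, 1, 2, 4}.
The Hessian is diagonal: diag(h_aa, h_bb). Second derivatives: h_aa(2)=4; h_bb(-2)=1440, h_bb(1)=-180, h_bb(2)=160, h_bb(4)=-720.
Local minima occur where both diagonal entries positive: (2, -2), (2, 2). Count: 2.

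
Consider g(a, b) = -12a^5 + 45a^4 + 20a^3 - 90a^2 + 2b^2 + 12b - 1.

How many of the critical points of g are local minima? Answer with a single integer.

g separates as a function of a plus a function of b, so ∇g=0 decouples.
∂g/∂a = -60a(a - 3)(a - 1)(a + 1) = 0 at a ∈ {-1, 0, 1, 3}; ∂g/∂b = 4(b + 3) = 0 at b ∈ {-3}.
The Hessian is diagonal: diag(g_aa, g_bb). Second derivatives: g_aa(-1)=480, g_aa(0)=-180, g_aa(1)=240, g_aa(3)=-1440; g_bb(-3)=4.
Local minima occur where both diagonal entries positive: (-1, -3), (1, -3). Count: 2.

2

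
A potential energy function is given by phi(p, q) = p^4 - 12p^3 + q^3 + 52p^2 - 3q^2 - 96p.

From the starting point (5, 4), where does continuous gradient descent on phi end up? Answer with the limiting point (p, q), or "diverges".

(4, 2)

phi is separable, so gradient descent decouples: p follows -∂phi/∂p, q follows -∂phi/∂q.
∂phi/∂p = 4(p - 4)(p - 3)(p - 2); at p=5 this is 24, so p decreases.
∂phi/∂q = 3q(q - 2); at q=4 this is 24, so q decreases.
p converges to its nearest critical value 4 (a local min of the p-part); q converges to 2. The iterate converges to (4, 2).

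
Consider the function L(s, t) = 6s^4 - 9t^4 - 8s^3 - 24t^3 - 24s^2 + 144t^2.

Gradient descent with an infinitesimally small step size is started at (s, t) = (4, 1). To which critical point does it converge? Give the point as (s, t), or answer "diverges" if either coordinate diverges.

(2, 0)

L is separable, so gradient descent decouples: s follows -∂L/∂s, t follows -∂L/∂t.
∂L/∂s = 24s(s - 2)(s + 1); at s=4 this is 960, so s decreases.
∂L/∂t = -36t(t - 2)(t + 4); at t=1 this is 180, so t decreases.
s converges to its nearest critical value 2 (a local min of the s-part); t converges to 0. The iterate converges to (2, 0).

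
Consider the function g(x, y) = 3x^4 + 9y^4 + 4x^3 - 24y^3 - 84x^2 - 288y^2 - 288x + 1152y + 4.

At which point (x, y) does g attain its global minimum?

(4, -4)

g(x,y) separates as P(x) + Q(y) + 4, so its minimum is min P + min Q + 4.
P'(x) = 12(x - 4)(x + 2)(x + 3) vanishes at x ∈ {-3, -2, 4}; Q'(y) = 36(y - 4)(y - 2)(y + 4) vanishes at y ∈ {-4, 2, 4}.
Local minima of P (where P''>0): P(-3)=243, P(4)=-1472. Local minima of Q: Q(-4)=-5376, Q(4)=768.
So the global minimum of g is P(4) + Q(-4) + 4 = -1472 − 5376 + 4 = -6844, attained at (4, -4).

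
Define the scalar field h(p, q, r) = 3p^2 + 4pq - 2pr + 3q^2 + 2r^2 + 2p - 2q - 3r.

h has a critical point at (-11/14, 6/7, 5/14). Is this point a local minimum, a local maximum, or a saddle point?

local minimum

The Hessian is constant: H = [[6, 4, -2], [4, 6, 0], [-2, 0, 4]].
Leading principal minors: Δ₁ = 6, Δ₂ = 20, Δ₃ = 56.
All leading minors are positive, so H is positive definite: a local minimum.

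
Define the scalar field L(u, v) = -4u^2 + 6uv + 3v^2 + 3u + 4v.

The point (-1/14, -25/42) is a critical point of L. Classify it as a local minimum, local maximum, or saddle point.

saddle point

The Hessian of L is constant: H = [[-8, 6], [6, 6]].
det(H) = (-8)·6 − 6² = -84.
Since det(H) < 0, H is indefinite and the critical point is a saddle point.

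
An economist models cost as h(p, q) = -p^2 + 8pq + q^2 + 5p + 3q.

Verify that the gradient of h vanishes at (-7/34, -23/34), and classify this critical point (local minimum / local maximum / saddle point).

∇h = (-2p + 8q + 5, 8p + 2q + 3); substituting (-7/34, -23/34) gives ∇h = (0, 0), so (-7/34, -23/34) is indeed a critical point.
The Hessian of h is constant: H = [[-2, 8], [8, 2]].
det(H) = (-2)·2 − 8² = -68.
Since det(H) < 0, H is indefinite and the critical point is a saddle point.

saddle point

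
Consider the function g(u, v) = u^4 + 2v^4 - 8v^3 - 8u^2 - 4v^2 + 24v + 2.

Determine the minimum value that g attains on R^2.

-32

g(u,v) separates as P(u) + Q(v) + 2, so its minimum is min P + min Q + 2.
P'(u) = 4u(u - 2)(u + 2) vanishes at u ∈ {-2, 0, 2}; Q'(v) = 8(v - 3)(v - 1)(v + 1) vanishes at v ∈ {-1, 1, 3}.
Local minima of P (where P''>0): P(-2)=-16, P(2)=-16. Local minima of Q: Q(-1)=-18, Q(3)=-18.
So the global minimum of g is P(-2) + Q(-1) + 2 = -16 − 18 + 2 = -32, attained at (-2, -1).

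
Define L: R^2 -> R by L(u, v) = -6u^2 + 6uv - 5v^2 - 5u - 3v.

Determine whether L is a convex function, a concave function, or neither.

L is quadratic, so its Hessian is the constant matrix H = [[-12, 6], [6, -10]].
det(H) = 84, tr(H) = -22.
det(H) > 0 and tr(H) < 0, so H is negative definite everywhere: concave.

concave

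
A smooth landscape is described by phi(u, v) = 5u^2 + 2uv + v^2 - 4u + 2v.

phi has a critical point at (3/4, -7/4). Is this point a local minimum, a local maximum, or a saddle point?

local minimum

The Hessian of phi is constant: H = [[10, 2], [2, 2]].
det(H) = 10·2 − 2² = 16.
det(H) > 0 and tr(H) = 12 > 0, so H is positive definite and the point is a local minimum.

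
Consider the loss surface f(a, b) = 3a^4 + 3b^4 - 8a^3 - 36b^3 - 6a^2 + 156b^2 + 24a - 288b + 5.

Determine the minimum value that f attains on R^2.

f(a,b) separates as P(a) + Q(b) + 5, so its minimum is min P + min Q + 5.
P'(a) = 12(a - 2)(a - 1)(a + 1) vanishes at a ∈ {-1, 1, 2}; Q'(b) = 12(b - 4)(b - 3)(b - 2) vanishes at b ∈ {2, 3, 4}.
Local minima of P (where P''>0): P(-1)=-19, P(2)=8. Local minima of Q: Q(2)=-192, Q(4)=-192.
So the global minimum of f is P(-1) + Q(2) + 5 = -19 − 192 + 5 = -206, attained at (-1, 2).

-206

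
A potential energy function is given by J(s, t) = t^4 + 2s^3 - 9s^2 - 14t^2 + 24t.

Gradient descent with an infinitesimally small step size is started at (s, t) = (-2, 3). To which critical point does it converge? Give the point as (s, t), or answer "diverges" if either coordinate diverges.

diverges

J is separable, so gradient descent decouples: s follows -∂J/∂s, t follows -∂J/∂t.
∂J/∂s = 6s(s - 3); at s=-2 this is 60, so s decreases.
∂J/∂t = 4(t - 2)(t - 1)(t + 3); at t=3 this is 48, so t decreases.
The s-coordinate has no critical point in that direction and runs off to infinity.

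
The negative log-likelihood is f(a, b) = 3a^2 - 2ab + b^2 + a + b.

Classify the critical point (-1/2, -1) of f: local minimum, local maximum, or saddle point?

The Hessian of f is constant: H = [[6, -2], [-2, 2]].
det(H) = 6·2 − (-2)² = 8.
det(H) > 0 and tr(H) = 8 > 0, so H is positive definite and the point is a local minimum.

local minimum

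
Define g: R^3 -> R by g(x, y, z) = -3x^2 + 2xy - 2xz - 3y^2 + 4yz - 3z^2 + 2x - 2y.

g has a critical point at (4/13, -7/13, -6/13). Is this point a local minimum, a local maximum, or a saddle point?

local maximum

The Hessian is constant: H = [[-6, 2, -2], [2, -6, 4], [-2, 4, -6]].
Leading principal minors: Δ₁ = -6, Δ₂ = 32, Δ₃ = -104.
The minors alternate sign starting negative (−, +, −), so H is negative definite: a local maximum.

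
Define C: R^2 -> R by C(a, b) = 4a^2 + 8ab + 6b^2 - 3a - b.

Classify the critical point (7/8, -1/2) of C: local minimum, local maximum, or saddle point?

local minimum

The Hessian of C is constant: H = [[8, 8], [8, 12]].
det(H) = 8·12 − 8² = 32.
det(H) > 0 and tr(H) = 20 > 0, so H is positive definite and the point is a local minimum.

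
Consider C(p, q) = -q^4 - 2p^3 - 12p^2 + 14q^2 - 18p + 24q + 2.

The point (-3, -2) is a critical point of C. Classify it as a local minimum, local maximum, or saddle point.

The mixed partial ∂²C/∂p∂q is 0, so the Hessian at any point is diag(C_pp, C_qq) = diag(-12(p + 2), 4(-3q^2 + 7)).
At (-3, -2): H = diag(12, -20).
The eigenvalues have opposite signs, so H is indefinite: a saddle point.

saddle point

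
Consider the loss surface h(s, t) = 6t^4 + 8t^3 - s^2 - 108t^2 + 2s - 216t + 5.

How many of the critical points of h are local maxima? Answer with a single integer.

h separates as a function of s plus a function of t, so ∇h=0 decouples.
∂h/∂s = -2(s - 1) = 0 at s ∈ {1}; ∂h/∂t = 24(t - 3)(t + 1)(t + 3) = 0 at t ∈ {-3, -1, 3}.
The Hessian is diagonal: diag(h_ss, h_tt). Second derivatives: h_ss(1)=-2; h_tt(-3)=288, h_tt(-1)=-192, h_tt(3)=576.
Local maxima occur where both diagonal entries negative: (1, -1). Count: 1.

1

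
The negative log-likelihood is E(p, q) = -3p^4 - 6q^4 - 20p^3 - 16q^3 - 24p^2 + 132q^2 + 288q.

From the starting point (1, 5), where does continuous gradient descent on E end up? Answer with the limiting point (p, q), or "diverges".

E is separable, so gradient descent decouples: p follows -∂E/∂p, q follows -∂E/∂q.
∂E/∂p = -12p(p + 1)(p + 4); at p=1 this is -120, so p increases.
∂E/∂q = -24(q - 3)(q + 1)(q + 4); at q=5 this is -2592, so q increases.
The p-coordinate has no critical point in that direction and runs off to infinity.

diverges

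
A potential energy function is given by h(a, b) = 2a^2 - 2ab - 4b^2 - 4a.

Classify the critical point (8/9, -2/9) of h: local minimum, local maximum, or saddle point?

The Hessian of h is constant: H = [[4, -2], [-2, -8]].
det(H) = 4·(-8) − (-2)² = -36.
Since det(H) < 0, H is indefinite and the critical point is a saddle point.

saddle point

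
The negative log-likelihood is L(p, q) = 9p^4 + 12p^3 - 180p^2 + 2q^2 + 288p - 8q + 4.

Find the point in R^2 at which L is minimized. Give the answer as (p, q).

L(p,q) separates as A(p) + B(q) + 4, so its minimum is min A + min B + 4.
A'(p) = 36(p - 2)(p - 1)(p + 4) vanishes at p ∈ {-4, 1, 2}; B'(q) = 4q - 8 vanishes at q ∈ {2}.
Local minima of A (where A''>0): A(-4)=-2496, A(2)=96. Local minima of B: B(2)=-8.
So the global minimum of L is A(-4) + B(2) + 4 = -2496 − 8 + 4 = -2500, attained at (-4, 2).

(-4, 2)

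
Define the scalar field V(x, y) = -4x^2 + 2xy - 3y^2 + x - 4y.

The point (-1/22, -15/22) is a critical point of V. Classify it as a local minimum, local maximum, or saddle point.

The Hessian of V is constant: H = [[-8, 2], [2, -6]].
det(H) = (-8)·(-6) − 2² = 44.
det(H) > 0 and tr(H) = -14 < 0, so H is negative definite and the point is a local maximum.

local maximum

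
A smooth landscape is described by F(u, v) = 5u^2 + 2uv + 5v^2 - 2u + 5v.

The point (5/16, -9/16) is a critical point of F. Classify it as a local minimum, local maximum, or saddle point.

local minimum

The Hessian of F is constant: H = [[10, 2], [2, 10]].
det(H) = 10·10 − 2² = 96.
det(H) > 0 and tr(H) = 20 > 0, so H is positive definite and the point is a local minimum.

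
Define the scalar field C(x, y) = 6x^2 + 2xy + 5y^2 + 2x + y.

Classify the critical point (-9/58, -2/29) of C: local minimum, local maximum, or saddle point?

The Hessian of C is constant: H = [[12, 2], [2, 10]].
det(H) = 12·10 − 2² = 116.
det(H) > 0 and tr(H) = 22 > 0, so H is positive definite and the point is a local minimum.

local minimum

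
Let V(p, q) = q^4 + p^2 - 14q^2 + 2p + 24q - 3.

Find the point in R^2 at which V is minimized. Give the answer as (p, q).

V(p,q) separates as A(p) + B(q) − 3, so its minimum is min A + min B − 3.
A'(p) = 2p + 2 vanishes at p ∈ {-1}; B'(q) = 4(q - 2)(q - 1)(q + 3) vanishes at q ∈ {-3, 1, 2}.
Local minima of A (where A''>0): A(-1)=-1. Local minima of B: B(-3)=-117, B(2)=8.
So the global minimum of V is A(-1) + B(-3) − 3 = -1 − 117 − 3 = -121, attained at (-1, -3).

(-1, -3)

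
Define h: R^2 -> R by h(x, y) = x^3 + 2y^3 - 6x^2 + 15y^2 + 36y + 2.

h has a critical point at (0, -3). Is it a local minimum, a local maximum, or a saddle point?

The mixed partial ∂²h/∂x∂y is 0, so the Hessian at any point is diag(h_xx, h_yy) = diag(6(x - 2), 6(2y + 5)).
At (0, -3): H = diag(-12, -6).
Both eigenvalues are negative, so H is negative definite: a local maximum.

local maximum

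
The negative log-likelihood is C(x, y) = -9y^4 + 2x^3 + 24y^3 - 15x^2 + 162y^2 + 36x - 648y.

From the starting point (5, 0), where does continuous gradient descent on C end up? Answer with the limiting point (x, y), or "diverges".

(3, 2)

C is separable, so gradient descent decouples: x follows -∂C/∂x, y follows -∂C/∂y.
∂C/∂x = 6(x - 3)(x - 2); at x=5 this is 36, so x decreases.
∂C/∂y = -36(y - 3)(y - 2)(y + 3); at y=0 this is -648, so y increases.
x converges to its nearest critical value 3 (a local min of the x-part); y converges to 2. The iterate converges to (3, 2).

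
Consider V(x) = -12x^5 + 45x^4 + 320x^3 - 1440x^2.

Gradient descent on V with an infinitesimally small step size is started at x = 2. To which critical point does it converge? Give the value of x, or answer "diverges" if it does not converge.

V'(x) = -60x(x - 4)(x - 3)(x + 4), so V'(2) = -1440.
Gradient descent moves in the -V' direction, i.e. x is increasing.
The nearest critical point in that direction is x = 3, where V'' = 1260 > 0 (a local minimum). The iterate converges there.

3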